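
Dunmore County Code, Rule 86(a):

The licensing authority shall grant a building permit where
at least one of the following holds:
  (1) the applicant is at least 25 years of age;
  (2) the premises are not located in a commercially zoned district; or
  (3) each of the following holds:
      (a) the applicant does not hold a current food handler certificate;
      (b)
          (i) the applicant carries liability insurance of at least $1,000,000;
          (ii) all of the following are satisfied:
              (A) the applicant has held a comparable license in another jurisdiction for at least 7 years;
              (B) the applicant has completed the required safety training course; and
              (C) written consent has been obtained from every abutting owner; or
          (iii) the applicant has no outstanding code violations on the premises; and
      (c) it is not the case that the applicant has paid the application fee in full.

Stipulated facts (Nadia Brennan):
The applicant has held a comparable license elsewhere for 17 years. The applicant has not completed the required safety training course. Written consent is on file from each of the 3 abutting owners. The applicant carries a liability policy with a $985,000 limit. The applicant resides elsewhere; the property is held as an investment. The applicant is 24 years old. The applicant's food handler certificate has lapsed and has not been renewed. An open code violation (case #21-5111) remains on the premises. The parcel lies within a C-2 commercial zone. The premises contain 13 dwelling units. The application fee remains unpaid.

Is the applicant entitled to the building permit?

(1) age ≥ 25 — not satisfied.
(2) not (commercially zoned) — fails.
(a) not (food handler cert.) — met.
(i) insurance ≥ $1,000,000 — not satisfied.
(A) prior license ≥ 7 yr — satisfied.
(B) safety training — fails.
(C) all abutters consent — holds.
(ii) = T AND F AND T = false.
(iii) no code violations — fails.
(b) = F OR F OR F = false.
(c) not (fee paid) — holds.
So (3) is not satisfied (T AND F AND T).
So Overall is not satisfied (F OR F OR F).

No — denied.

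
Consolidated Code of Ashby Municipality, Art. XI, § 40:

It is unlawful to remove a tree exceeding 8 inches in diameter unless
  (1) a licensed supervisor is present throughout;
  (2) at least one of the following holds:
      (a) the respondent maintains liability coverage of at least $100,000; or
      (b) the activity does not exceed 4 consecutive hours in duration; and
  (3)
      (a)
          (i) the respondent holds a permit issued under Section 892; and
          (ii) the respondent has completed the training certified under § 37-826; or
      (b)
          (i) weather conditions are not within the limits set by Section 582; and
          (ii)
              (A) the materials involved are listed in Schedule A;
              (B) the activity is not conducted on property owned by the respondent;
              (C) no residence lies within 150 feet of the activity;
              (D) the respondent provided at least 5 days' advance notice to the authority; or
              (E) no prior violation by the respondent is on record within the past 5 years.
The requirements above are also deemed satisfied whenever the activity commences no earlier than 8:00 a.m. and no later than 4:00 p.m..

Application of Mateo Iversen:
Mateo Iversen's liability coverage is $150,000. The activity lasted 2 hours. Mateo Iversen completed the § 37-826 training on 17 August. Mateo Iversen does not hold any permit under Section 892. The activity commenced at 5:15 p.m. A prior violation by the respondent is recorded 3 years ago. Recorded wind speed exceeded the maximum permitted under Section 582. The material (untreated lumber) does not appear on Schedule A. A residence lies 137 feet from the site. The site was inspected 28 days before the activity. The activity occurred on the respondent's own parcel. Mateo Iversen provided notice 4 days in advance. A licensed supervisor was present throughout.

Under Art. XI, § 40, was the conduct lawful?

No — unlawful.

(1) supervisor present — holds.
(a) coverage ≥ $100,000 — satisfied.
(b) ≤ 4 hrs duration — met.
So (2) is satisfied (T OR T).
(i) holds permit — fails.
(ii) training certified — met.
(a) = F AND T = false.
(i) not (weather ok) — satisfied.
(A) Schedule A material — not met.
(B) not (own property) — not satisfied.
(C) no residence in 150 ft — not met.
(D) ≥5 days' notice — fails.
(E) no prior violation — not met.
(ii) = F OR F OR F OR F OR F = false.
(b) = T AND F = false.
(3) = F OR F = false.
Overall = T AND T AND F = false.
Exception (start within hours) — not satisfied.
Result: main false OR exception false → false.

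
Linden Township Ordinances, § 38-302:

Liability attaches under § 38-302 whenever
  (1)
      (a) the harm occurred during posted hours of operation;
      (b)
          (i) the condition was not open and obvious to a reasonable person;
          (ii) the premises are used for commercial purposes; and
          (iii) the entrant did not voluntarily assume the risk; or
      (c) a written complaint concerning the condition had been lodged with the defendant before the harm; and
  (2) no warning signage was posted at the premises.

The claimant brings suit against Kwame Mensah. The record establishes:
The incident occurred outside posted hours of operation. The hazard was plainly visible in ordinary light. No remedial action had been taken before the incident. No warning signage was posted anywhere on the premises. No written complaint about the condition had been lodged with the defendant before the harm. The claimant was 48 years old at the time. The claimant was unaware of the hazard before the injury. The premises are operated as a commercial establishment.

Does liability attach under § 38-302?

No — not liable.

(a) during posted hours — fails.
(i) not open/obvious — not satisfied.
(ii) commercial use — met.
(iii) no assumed risk — holds.
(b): F AND T AND T → false.
(c) complaint lodged — fails.
(1): F OR F OR F → false.
(2) no signage posted — holds.
Overall: F AND T → false.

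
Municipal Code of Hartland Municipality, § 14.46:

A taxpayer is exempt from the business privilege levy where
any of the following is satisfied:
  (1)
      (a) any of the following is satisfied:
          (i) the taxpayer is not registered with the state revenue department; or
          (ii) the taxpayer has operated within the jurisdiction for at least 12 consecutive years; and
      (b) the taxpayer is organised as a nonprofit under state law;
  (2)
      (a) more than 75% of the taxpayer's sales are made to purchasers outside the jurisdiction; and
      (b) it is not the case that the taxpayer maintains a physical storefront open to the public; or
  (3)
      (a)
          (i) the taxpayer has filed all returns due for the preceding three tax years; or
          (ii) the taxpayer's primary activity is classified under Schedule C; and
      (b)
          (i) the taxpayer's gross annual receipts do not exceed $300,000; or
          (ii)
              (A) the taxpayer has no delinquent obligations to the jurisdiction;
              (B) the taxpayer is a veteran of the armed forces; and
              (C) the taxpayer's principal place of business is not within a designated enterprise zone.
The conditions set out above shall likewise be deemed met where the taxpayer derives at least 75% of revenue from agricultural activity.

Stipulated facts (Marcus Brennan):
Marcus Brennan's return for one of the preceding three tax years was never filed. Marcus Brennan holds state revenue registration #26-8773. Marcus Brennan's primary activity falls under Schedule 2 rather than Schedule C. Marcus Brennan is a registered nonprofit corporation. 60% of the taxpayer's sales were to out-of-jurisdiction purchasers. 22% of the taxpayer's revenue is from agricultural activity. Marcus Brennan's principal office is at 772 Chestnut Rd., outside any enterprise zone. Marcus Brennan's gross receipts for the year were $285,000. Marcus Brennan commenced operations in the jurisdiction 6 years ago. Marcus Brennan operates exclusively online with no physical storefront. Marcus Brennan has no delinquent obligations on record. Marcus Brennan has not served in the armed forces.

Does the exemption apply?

No — not exempt.

(i) not (state-registered) — not met.
(ii) ≥ 12 yrs in jurisdiction — not met.
(a) = F OR F = false.
(b) nonprofit — holds.
(1) = F AND T = false.
(a) >75% out-of-jur. sales — not satisfied.
(b) not (has storefront) — met.
(2): F AND T → false.
(i) returns current — not satisfied.
(ii) Schedule C activity — not met.
(a): F OR F → false.
(i) receipts ≤ $300,000 — satisfied.
(A) no delinquency — holds.
(B) veteran — not satisfied.
(C) not (in enterprise zone) — met.
So (ii) is not satisfied (T AND F AND T).
(b) = T OR F = true.
(3): F AND T → false.
Overall = F OR F OR F = false.
Exception (≥75% agricultural) — not satisfied.
Result: main false OR exception false → false.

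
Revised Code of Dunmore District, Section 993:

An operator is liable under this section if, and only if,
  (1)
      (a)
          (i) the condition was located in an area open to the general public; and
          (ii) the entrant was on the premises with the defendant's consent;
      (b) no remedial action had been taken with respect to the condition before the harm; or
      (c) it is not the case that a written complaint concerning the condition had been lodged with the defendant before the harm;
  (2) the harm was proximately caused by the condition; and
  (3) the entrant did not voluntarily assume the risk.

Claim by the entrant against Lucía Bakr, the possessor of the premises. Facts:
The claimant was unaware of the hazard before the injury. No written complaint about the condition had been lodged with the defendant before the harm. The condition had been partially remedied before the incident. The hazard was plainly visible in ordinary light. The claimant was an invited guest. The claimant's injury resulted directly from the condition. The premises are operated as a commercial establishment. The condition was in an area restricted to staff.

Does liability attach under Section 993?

(i) public area — not met.
(ii) consent to enter — holds.
So (a) is not satisfied (F AND T).
(b) no remedial action — not satisfied.
(c) not (complaint lodged) — satisfied.
(1) = F OR F OR T = true.
(2) proximate cause — satisfied.
(3) no assumed risk — satisfied.
Overall: T AND T AND T → true.

Yes — liable.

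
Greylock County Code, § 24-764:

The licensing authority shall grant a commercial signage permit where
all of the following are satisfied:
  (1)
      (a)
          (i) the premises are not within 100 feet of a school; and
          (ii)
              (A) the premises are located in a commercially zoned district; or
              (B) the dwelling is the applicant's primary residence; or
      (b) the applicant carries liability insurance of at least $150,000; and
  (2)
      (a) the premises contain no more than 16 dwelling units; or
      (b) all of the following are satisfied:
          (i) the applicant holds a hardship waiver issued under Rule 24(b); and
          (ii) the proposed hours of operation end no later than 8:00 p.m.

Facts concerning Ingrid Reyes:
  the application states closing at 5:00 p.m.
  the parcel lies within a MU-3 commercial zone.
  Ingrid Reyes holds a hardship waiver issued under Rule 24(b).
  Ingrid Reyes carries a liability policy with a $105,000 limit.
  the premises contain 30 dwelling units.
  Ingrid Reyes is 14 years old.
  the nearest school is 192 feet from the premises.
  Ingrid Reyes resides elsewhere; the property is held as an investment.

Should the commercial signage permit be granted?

Yes — granted.

(i) ≥100 ft from school — met.
(A) commercially zoned — holds.
(B) primary residence — not satisfied.
(ii) = T OR F = true.
(a): T AND T → true.
(b) insurance ≥ $150,000 — fails.
(1) = T OR F = true.
(a) ≤ 16 units — not satisfied.
(i) hardship waiver — holds.
(ii) closes by 8 p.m. — holds.
(b) = T AND T = true.
So (2) is satisfied (F OR T).
Overall = T AND T = true.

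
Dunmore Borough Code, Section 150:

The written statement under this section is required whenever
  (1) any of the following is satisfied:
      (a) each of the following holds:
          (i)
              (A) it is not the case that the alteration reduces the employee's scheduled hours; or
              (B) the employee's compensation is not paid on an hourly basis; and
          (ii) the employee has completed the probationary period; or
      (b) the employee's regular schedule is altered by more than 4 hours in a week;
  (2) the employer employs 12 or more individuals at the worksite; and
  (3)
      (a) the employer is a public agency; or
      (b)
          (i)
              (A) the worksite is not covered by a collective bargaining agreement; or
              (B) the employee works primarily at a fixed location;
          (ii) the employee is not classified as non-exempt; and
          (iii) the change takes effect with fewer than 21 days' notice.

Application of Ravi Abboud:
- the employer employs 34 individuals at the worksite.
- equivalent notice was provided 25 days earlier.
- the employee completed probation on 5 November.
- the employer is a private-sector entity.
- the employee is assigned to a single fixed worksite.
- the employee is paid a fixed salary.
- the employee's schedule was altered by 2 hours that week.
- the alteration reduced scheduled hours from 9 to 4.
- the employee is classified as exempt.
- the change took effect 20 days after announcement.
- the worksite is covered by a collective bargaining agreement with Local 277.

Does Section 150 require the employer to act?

(A) not (hours reduced) — not satisfied.
(B) not (hourly-paid) — satisfied.
(i) = F OR T = true.
(ii) past probation — holds.
So (a) is satisfied (T AND T).
(b) schedule shift > 4h — fails.
(1) = T OR F = true.
(2) ≥ 12 at site — met.
(a) public agency — fails.
(A) no CBA — not met.
(B) fixed location — holds.
(i) = F OR T = true.
(ii) not (non-exempt) — met.
(iii) < 21 days' notice — met.
So (b) is satisfied (T AND T AND T).
(3): F OR T → true.
Overall = T AND T AND T = true.

Yes — required.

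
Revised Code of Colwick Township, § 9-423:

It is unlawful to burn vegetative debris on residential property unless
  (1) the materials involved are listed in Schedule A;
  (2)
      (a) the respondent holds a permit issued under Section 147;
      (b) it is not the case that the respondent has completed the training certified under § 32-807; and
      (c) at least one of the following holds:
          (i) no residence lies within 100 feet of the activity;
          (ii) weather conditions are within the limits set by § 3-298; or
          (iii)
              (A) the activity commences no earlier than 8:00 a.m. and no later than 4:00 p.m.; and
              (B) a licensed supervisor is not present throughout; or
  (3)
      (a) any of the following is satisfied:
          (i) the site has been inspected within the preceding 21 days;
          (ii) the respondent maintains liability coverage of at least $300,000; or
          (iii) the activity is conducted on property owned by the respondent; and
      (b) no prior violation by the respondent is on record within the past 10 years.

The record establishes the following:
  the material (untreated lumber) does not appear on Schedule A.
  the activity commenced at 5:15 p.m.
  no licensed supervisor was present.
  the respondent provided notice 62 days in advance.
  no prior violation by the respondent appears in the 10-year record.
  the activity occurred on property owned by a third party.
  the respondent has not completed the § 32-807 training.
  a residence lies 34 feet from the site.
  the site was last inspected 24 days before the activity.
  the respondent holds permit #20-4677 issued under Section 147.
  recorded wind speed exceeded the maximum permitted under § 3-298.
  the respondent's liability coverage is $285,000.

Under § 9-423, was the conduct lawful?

(1) Schedule A material — not met.
(a) holds permit — satisfied.
(b) not (training certified) — holds.
(i) no residence in 100 ft — not met.
(ii) weather ok — not met.
(A) start within hours — not satisfied.
(B) not (supervisor present) — satisfied.
(iii) = F AND T = false.
(c) = F OR F OR F = false.
So (2) is not satisfied (T AND T AND F).
(i) site inspected — not met.
(ii) coverage ≥ $300,000 — not satisfied.
(iii) own property — not satisfied.
(a) = F OR F OR F = false.
(b) no prior violation — satisfied.
(3) = F AND T = false.
Overall = F OR F OR F = false.

No — unlawful.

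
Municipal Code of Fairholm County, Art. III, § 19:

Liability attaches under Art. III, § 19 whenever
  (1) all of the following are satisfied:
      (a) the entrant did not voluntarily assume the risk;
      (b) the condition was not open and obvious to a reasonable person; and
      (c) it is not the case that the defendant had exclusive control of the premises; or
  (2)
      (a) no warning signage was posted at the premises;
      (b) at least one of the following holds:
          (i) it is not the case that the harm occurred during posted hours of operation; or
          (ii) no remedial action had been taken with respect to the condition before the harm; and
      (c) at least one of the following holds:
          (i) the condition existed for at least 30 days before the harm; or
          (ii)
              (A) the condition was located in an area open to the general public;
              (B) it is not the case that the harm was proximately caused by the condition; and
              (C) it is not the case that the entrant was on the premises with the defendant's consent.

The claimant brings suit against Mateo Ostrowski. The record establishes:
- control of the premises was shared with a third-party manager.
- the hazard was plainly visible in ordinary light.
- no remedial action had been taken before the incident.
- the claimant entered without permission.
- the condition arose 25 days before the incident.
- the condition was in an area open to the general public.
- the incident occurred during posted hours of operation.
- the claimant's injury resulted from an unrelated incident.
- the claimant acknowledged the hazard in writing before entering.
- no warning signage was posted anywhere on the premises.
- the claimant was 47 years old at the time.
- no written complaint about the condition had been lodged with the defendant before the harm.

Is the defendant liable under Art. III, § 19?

Yes — liable.

(a) no assumed risk — fails.
(b) not open/obvious — not met.
(c) not (exclusive control) — satisfied.
(1) = F AND F AND T = false.
(a) no signage posted — met.
(i) not (during posted hours) — fails.
(ii) no remedial action — met.
(b): F OR T → true.
(i) condition ≥30 days old — fails.
(A) public area — holds.
(B) not (proximate cause) — met.
(C) not (consent to enter) — satisfied.
(ii): T AND T AND T → true.
So (c) is satisfied (F OR T).
So (2) is satisfied (T AND T AND T).
So Overall is satisfied (F OR T).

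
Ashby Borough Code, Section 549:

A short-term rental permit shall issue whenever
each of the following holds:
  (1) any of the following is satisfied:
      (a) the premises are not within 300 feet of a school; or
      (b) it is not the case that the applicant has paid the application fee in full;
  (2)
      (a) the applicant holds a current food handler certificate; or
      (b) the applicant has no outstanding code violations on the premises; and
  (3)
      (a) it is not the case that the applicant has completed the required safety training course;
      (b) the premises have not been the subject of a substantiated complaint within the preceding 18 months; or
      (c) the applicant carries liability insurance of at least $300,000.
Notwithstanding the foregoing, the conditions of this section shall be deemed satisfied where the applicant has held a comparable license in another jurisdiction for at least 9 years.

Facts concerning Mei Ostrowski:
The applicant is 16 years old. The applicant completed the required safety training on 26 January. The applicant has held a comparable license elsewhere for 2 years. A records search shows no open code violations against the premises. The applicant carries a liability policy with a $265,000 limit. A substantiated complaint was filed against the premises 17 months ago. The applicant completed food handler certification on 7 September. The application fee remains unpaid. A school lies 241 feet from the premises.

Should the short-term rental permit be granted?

No — denied.

(a) ≥300 ft from school — not met.
(b) not (fee paid) — met.
(1): F OR T → true.
(a) food handler cert. — holds.
(b) no code violations — holds.
So (2) is satisfied (T OR T).
(a) not (safety training) — fails.
(b) no complaint in 18 mo. — not satisfied.
(c) insurance ≥ $300,000 — fails.
So (3) is not satisfied (F OR F OR F).
So Overall is not satisfied (T AND T AND F).
Exception (prior license ≥ 9 yr) — not satisfied.
Result: main false OR exception false → false.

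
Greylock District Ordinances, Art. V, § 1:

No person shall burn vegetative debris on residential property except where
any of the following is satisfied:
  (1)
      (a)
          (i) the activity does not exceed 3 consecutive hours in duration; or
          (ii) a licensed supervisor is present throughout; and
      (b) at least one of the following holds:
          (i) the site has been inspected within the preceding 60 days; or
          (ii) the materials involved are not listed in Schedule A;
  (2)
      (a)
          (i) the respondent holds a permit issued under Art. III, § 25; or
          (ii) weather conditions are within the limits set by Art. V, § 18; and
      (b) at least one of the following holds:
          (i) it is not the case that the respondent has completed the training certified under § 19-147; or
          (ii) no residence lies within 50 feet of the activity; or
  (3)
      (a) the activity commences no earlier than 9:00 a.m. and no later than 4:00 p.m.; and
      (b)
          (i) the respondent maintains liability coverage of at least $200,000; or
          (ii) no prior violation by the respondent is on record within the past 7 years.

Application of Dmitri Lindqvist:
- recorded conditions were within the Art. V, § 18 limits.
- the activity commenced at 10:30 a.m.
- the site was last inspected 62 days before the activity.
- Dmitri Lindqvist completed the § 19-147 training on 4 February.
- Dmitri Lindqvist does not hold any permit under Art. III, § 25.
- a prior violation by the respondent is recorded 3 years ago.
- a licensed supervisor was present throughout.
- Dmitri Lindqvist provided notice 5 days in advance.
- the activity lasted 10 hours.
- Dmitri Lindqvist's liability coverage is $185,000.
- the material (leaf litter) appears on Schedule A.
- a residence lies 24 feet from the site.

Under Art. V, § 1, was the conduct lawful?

No — unlawful.

(i) ≤ 3 hrs duration — not satisfied.
(ii) supervisor present — satisfied.
So (a) is satisfied (F OR T).
(i) site inspected — not met.
(ii) not (Schedule A material) — not satisfied.
(b): F OR F → false.
(1): T AND F → false.
(i) holds permit — fails.
(ii) weather ok — holds.
(a) = F OR T = true.
(i) not (training certified) — not satisfied.
(ii) no residence in 50 ft — fails.
(b): F OR F → false.
(2) = T AND F = false.
(a) start within hours — satisfied.
(i) coverage ≥ $200,000 — fails.
(ii) no prior violation — not satisfied.
(b) = F OR F = false.
(3): T AND F → false.
So Overall is not satisfied (F OR F OR F).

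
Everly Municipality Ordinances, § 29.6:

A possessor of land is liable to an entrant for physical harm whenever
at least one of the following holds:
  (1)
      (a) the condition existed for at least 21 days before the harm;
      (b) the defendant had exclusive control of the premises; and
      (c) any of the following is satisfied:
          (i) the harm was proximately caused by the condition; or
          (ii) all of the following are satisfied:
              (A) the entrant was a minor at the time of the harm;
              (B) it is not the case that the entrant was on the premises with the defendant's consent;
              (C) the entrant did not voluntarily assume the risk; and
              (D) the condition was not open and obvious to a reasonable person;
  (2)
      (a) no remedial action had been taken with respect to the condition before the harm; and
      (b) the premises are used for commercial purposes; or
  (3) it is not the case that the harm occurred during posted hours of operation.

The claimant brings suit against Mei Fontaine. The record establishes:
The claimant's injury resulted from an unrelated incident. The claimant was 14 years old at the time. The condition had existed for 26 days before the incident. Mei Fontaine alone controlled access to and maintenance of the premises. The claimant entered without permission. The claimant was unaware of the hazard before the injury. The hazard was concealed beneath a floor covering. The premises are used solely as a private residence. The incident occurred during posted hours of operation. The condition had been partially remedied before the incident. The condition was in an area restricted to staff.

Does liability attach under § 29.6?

(a) condition ≥21 days old — satisfied.
(b) exclusive control — holds.
(i) proximate cause — not met.
(A) entrant a minor — met.
(B) not (consent to enter) — satisfied.
(C) no assumed risk — met.
(D) not open/obvious — met.
(ii): T AND T AND T AND T → true.
So (c) is satisfied (F OR T).
So (1) is satisfied (T AND T AND T).
(a) no remedial action — fails.
(b) commercial use — not met.
(2) = F AND F = false.
(3) not (during posted hours) — not satisfied.
Overall = T OR F OR F = true.

Yes — liable.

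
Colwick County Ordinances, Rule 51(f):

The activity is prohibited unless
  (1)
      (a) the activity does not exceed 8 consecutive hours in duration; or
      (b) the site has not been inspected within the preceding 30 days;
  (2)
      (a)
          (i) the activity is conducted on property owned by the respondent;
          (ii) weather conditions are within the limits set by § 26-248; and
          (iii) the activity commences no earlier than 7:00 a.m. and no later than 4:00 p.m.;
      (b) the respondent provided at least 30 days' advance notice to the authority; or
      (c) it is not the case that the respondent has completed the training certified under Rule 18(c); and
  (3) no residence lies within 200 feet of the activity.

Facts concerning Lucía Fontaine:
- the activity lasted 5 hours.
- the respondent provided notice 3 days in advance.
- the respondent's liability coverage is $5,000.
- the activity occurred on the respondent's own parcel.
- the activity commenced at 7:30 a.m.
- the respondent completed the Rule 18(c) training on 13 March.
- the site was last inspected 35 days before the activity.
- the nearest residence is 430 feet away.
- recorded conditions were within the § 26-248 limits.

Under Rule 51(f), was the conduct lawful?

(a) ≤ 8 hrs duration — satisfied.
(b) not (site inspected) — satisfied.
(1): T OR T → true.
(i) own property — met.
(ii) weather ok — holds.
(iii) start within hours — satisfied.
(a) = T AND T AND T = true.
(b) ≥30 days' notice — not satisfied.
(c) not (training certified) — not satisfied.
(2) = T OR F OR F = true.
(3) no residence in 200 ft — met.
Overall: T AND T AND T → true.

Yes — lawful.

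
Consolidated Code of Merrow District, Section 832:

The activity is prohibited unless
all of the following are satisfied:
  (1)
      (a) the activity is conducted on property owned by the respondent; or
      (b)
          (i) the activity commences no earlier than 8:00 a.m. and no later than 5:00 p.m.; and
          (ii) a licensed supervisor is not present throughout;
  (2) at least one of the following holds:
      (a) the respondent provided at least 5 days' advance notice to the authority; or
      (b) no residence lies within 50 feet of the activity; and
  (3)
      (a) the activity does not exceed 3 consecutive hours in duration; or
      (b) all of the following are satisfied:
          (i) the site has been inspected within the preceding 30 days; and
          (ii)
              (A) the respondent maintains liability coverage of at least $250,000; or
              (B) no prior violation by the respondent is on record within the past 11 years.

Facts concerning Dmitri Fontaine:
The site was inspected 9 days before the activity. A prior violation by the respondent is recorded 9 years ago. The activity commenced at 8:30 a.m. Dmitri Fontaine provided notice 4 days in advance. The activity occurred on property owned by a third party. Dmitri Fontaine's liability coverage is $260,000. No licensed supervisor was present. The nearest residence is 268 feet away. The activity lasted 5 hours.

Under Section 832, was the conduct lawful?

(a) own property — fails.
(i) start within hours — met.
(ii) not (supervisor present) — holds.
(b): T AND T → true.
So (1) is satisfied (F OR T).
(a) ≥5 days' notice — not satisfied.
(b) no residence in 50 ft — met.
(2): F OR T → true.
(a) ≤ 3 hrs duration — fails.
(i) site inspected — satisfied.
(A) coverage ≥ $250,000 — holds.
(B) no prior violation — fails.
So (ii) is satisfied (T OR F).
So (b) is satisfied (T AND T).
(3) = F OR T = true.
So Overall is satisfied (T AND T AND T).

Yes — lawful.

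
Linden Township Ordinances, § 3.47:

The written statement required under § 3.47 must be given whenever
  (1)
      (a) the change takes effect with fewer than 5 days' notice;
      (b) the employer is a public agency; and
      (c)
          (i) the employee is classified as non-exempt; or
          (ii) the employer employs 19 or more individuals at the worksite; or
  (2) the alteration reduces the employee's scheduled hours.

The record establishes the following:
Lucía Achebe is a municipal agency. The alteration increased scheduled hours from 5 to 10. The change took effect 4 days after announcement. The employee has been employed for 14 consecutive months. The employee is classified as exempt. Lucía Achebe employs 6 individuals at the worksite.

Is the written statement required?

No — not required.

(a) < 5 days' notice — holds.
(b) public agency — met.
(i) non-exempt — not satisfied.
(ii) ≥ 19 at site — not met.
So (c) is not satisfied (F OR F).
(1): T AND T AND F → false.
(2) hours reduced — not satisfied.
Overall: F OR F → false.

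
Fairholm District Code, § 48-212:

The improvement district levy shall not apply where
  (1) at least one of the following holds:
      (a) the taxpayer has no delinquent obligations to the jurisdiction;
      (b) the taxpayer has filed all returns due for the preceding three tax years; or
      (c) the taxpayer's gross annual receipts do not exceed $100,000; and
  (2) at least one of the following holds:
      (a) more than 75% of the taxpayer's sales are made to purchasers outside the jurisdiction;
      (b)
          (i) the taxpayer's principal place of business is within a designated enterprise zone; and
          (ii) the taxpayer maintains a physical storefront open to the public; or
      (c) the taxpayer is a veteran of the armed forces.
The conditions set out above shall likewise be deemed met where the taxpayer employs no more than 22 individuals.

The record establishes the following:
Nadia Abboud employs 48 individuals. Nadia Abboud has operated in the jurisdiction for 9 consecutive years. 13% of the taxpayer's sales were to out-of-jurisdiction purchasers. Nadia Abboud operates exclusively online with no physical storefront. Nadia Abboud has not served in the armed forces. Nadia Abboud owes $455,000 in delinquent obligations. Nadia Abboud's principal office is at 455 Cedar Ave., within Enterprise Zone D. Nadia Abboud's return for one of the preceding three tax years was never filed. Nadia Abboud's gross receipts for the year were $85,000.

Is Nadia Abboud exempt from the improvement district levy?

(a) no delinquency — not met.
(b) returns current — not satisfied.
(c) receipts ≤ $100,000 — satisfied.
(1) = F OR F OR T = true.
(a) >75% out-of-jur. sales — not met.
(i) in enterprise zone — holds.
(ii) has storefront — not met.
(b) = T AND F = false.
(c) veteran — not satisfied.
(2) = F OR F OR F = false.
So Overall is not satisfied (T AND F).
Exception (≤ 22 employees) — not satisfied.
Result: main false OR exception false → false.

No — not exempt.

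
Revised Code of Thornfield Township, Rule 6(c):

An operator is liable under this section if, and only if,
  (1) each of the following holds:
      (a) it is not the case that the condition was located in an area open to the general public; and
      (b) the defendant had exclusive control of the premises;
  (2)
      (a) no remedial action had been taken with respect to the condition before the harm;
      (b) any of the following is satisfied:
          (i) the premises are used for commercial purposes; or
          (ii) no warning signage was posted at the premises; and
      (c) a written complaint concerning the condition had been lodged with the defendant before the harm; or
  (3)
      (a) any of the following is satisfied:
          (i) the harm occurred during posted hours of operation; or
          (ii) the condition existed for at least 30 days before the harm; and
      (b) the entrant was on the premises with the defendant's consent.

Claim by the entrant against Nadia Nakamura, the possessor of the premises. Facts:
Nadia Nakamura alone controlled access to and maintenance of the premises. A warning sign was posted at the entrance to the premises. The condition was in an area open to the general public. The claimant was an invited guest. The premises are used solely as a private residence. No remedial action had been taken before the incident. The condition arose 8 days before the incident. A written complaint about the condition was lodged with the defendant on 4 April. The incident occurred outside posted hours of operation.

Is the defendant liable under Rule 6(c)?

(a) not (public area) — fails.
(b) exclusive control — satisfied.
(1) = F AND T = false.
(a) no remedial action — met.
(i) commercial use — not satisfied.
(ii) no signage posted — not satisfied.
So (b) is not satisfied (F OR F).
(c) complaint lodged — holds.
(2): T AND F AND T → false.
(i) during posted hours — fails.
(ii) condition ≥30 days old — fails.
(a): F OR F → false.
(b) consent to enter — holds.
(3) = F AND T = false.
Overall: F OR F OR F → false.

No — not liable.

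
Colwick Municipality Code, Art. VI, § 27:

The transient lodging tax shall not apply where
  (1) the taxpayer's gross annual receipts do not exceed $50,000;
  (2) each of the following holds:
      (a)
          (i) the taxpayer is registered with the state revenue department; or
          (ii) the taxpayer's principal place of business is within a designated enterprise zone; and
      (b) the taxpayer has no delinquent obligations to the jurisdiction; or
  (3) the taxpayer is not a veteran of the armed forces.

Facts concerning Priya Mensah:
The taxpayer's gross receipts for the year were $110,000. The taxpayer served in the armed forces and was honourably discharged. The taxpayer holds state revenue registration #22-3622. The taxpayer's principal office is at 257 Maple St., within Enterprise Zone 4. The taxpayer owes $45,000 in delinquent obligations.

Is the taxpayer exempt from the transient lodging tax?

No — not exempt.

(1) receipts ≤ $50,000 — not met.
(i) state-registered — satisfied.
(ii) in enterprise zone — satisfied.
So (a) is satisfied (T OR T).
(b) no delinquency — fails.
(2): T AND F → false.
(3) not (veteran) — not satisfied.
Overall = F OR F OR F = false.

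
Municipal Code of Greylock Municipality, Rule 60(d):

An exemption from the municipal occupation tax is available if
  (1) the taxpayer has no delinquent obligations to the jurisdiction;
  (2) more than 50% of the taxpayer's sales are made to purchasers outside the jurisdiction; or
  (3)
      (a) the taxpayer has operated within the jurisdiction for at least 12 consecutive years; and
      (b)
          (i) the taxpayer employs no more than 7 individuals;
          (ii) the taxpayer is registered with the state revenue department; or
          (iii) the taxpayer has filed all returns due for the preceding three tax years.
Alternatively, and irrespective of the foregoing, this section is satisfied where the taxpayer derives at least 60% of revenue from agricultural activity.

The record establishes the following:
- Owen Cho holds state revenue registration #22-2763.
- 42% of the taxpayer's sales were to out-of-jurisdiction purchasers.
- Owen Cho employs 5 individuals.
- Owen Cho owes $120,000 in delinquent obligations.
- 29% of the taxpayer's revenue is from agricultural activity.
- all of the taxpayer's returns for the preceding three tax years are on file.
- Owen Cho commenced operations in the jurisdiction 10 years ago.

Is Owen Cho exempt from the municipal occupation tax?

No — not exempt.

(1) no delinquency — not met.
(2) >50% out-of-jur. sales — not met.
(a) ≥ 12 yrs in jurisdiction — fails.
(i) ≤ 7 employees — met.
(ii) state-registered — satisfied.
(iii) returns current — holds.
(b) = T OR T OR T = true.
(3) = F AND T = false.
Overall: F OR F OR F → false.
Exception (≥60% agricultural) — not satisfied.
Result: main false OR exception false → false.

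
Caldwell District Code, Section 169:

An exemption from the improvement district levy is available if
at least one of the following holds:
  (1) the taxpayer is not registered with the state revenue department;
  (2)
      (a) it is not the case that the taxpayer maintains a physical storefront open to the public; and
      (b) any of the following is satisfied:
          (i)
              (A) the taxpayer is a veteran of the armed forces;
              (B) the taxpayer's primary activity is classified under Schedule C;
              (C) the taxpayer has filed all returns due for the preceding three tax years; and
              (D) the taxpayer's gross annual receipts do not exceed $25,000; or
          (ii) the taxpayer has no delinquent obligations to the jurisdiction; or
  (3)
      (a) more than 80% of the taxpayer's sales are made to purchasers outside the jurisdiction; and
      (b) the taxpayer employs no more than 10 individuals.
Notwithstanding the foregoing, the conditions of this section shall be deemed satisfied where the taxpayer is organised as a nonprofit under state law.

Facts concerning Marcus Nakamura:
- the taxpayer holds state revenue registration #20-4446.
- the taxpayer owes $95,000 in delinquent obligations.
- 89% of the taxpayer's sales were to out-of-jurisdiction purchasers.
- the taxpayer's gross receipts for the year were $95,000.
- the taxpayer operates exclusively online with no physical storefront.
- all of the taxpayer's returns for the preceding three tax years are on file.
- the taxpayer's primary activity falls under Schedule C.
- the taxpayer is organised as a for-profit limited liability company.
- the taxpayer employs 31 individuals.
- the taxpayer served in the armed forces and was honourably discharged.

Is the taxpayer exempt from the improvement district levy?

(1) not (state-registered) — not met.
(a) not (has storefront) — holds.
(A) veteran — holds.
(B) Schedule C activity — satisfied.
(C) returns current — satisfied.
(D) receipts ≤ $25,000 — fails.
(i) = T AND T AND T AND F = false.
(ii) no delinquency — not met.
(b) = F OR F = false.
So (2) is not satisfied (T AND F).
(a) >80% out-of-jur. sales — met.
(b) ≤ 10 employees — not satisfied.
So (3) is not satisfied (T AND F).
So Overall is not satisfied (F OR F OR F).
Exception (nonprofit) — not satisfied.
Result: main false OR exception false → false.

No — not exempt.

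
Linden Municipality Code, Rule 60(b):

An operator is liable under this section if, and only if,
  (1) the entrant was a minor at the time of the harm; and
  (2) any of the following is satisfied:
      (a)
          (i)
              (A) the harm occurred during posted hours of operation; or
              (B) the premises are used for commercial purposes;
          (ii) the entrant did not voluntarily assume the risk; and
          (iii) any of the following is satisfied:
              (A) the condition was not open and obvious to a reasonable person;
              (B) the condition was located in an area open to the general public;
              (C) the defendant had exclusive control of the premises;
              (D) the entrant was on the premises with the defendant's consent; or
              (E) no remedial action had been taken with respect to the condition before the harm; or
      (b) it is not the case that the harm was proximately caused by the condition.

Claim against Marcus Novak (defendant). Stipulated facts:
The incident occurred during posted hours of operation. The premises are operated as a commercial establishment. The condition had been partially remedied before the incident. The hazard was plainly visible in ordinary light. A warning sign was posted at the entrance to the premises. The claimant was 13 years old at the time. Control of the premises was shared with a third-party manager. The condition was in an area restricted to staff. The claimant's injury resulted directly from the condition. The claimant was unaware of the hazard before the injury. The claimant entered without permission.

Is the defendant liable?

No — not liable.

(1) entrant a minor — met.
(A) during posted hours — satisfied.
(B) commercial use — satisfied.
So (i) is satisfied (T OR T).
(ii) no assumed risk — holds.
(A) not open/obvious — fails.
(B) public area — not met.
(C) exclusive control — not satisfied.
(D) consent to enter — fails.
(E) no remedial action — fails.
(iii) = F OR F OR F OR F OR F = false.
So (a) is not satisfied (T AND T AND F).
(b) not (proximate cause) — fails.
(2): F OR F → false.
Overall: T AND F → false.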